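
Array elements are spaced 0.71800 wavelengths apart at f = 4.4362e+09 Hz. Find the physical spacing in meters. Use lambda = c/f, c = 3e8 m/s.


lambda = c / f = 3.0000e+08 / 4.4362e+09 = 0.06762545 m
d = 0.71800 * 0.06762545 = 0.04856 m

0.04856 m


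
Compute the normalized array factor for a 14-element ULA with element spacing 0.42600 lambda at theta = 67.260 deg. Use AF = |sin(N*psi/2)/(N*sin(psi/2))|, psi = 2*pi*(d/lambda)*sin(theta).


psi = 2*pi*0.42600*sin(67.260 deg) = 2.468578 rad
AF = |sin(14*2.468578/2) / (14*sin(2.468578/2))| = 0.07567

0.07567


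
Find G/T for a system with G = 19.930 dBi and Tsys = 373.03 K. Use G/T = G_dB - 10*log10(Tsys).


G/T = 19.930 - 10*log10(373.03) = 19.930 - 25.71744 = -5.787 dB/K

-5.787 dB/K


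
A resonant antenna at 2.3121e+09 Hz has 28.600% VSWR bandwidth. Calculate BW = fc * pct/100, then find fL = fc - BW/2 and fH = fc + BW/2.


BW = 2.3121e+09 * 28.600/100 = 6.612606e+08 Hz
fL = 2.3121e+09 - 6.612606e+08/2 = 1.981e+09 Hz
fH = 2.3121e+09 + 6.612606e+08/2 = 2.643e+09 Hz

BW=6.613e+08 Hz, fL=1.981e+09 Hz, fH=2.643e+09 Hz


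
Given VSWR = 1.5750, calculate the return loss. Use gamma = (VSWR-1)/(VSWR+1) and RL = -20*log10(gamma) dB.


gamma = (1.5750 - 1) / (1.5750 + 1) = 0.2233010
RL = -20 * log10(0.2233010) = 13.02 dB

13.02 dB


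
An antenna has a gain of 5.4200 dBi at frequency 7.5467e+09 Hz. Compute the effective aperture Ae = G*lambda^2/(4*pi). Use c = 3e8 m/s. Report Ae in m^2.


lambda = c / f = 3.0000e+08 / 7.5467e+09 = 0.03975247 m
G_linear = 10^(5.4200/10) = 3.483373
Ae = G_linear * lambda^2 / (4*pi) = 3.483373 * 0.03975247^2 / (4*pi) = 4.380e-04 m^2

4.380e-04 m^2


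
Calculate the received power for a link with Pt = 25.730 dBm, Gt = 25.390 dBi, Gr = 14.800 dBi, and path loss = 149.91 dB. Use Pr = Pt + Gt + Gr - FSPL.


Pr = 25.730 + 25.390 + 14.800 - 149.91 = -83.99 dBm

-83.99 dBm


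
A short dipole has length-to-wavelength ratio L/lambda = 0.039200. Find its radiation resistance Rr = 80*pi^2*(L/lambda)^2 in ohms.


Rr = 80 * pi^2 * (0.039200)^2 = 80 * 9.869604 * 1.536640e-03 = 1.213 ohm

1.213 ohm


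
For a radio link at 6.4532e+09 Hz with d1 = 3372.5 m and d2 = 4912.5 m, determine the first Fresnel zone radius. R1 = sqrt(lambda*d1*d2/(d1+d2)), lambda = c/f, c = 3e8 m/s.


lambda = c / f = 3.0000e+08 / 6.4532e+09 = 0.04648856 m
R1 = sqrt(0.04648856 * 3372.5 * 4912.5 / (3372.5 + 4912.5)) = 9.642 m

9.642 m


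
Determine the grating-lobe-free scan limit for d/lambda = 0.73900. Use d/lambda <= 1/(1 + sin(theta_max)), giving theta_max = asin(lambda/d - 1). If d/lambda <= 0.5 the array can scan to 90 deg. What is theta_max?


lambda/d - 1 = 1/0.73900 - 1 = 0.3531800
theta_max = asin(0.3531800) = 20.68 deg

20.68 deg


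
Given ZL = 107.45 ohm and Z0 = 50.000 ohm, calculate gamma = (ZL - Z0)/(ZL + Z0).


gamma = (107.45 - 50.000) / (107.45 + 50.000) = 0.3649

0.3649


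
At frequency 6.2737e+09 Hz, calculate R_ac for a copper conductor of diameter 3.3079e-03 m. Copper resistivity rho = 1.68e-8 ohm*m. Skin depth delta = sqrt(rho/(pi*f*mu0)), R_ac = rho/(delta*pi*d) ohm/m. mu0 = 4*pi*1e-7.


delta = sqrt(1.68e-8 / (pi * 6.2737e+09 * 4*pi*1e-7)) = 8.235935e-07 m
R_ac = 1.68e-8 / (8.235935e-07 * pi * 3.3079e-03) = 1.963 ohm/m

1.963 ohm/m


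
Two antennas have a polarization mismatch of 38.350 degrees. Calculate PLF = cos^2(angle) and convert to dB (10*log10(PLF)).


PLF_linear = cos^2(38.350 deg) = 0.6150249
PLF_dB = 10 * log10(0.6150249) = -2.111 dB

-2.111 dB


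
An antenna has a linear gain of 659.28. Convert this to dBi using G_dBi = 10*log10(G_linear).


G_dBi = 10 * log10(659.28) = 28.19 dBi

28.19 dBi


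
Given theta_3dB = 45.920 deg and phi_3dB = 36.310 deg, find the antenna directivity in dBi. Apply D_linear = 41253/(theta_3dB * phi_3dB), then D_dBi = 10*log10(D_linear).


D_linear = 41253 / (45.920 * 36.310) = 24.74158
D_dBi = 10 * log10(24.74158) = 13.93 dBi

13.93 dBi


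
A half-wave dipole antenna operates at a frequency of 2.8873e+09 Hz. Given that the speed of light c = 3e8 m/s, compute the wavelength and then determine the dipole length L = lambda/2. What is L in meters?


lambda = c / f = 3.0000e+08 / 2.8873e+09 = 0.1039033 m
L = lambda / 2 = 0.1039033 / 2 = 0.05195 m

0.05195 m


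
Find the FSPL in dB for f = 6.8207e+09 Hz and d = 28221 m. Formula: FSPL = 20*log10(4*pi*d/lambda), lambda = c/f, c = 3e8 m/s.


lambda = c / f = 3.0000e+08 / 6.8207e+09 = 0.04398376 m
FSPL = 20 * log10(4*pi*28221/0.04398376) = 138.1 dB

138.1 dB


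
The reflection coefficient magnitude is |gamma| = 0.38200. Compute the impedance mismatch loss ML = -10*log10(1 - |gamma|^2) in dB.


ML = -10 * log10(1 - 0.38200^2) = -10 * log10(0.854076) = 0.6850 dB

0.6850 dB


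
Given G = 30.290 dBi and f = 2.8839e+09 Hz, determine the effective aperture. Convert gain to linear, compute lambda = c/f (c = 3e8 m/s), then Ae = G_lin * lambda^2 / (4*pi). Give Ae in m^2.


lambda = c / f = 3.0000e+08 / 2.8839e+09 = 0.1040258 m
G_linear = 10^(30.290/10) = 1069.055
Ae = G_linear * lambda^2 / (4*pi) = 1069.055 * 0.1040258^2 / (4*pi) = 0.9206 m^2

0.9206 m^2


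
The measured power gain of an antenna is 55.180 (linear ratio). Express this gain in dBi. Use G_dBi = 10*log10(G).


G_dBi = 10 * log10(55.180) = 17.42 dBi

17.42 dBi


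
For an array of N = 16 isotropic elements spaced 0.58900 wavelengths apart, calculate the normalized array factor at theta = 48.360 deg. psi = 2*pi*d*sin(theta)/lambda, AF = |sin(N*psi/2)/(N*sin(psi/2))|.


psi = 2*pi*0.58900*sin(48.360 deg) = 2.765732 rad
AF = |sin(16*2.765732/2) / (16*sin(2.765732/2))| = 8.544e-03

8.544e-03


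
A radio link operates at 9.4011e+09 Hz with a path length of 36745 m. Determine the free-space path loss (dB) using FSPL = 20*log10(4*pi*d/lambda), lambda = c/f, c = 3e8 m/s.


lambda = c / f = 3.0000e+08 / 9.4011e+09 = 0.03191116 m
FSPL = 20 * log10(4*pi*36745/0.03191116) = 143.2 dB

143.2 dB


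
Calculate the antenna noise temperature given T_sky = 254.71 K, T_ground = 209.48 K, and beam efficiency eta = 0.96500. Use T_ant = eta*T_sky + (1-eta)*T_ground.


T_ant = 0.96500 * 254.71 + (1 - 0.96500) * 209.48 = 253.1 K

253.1 K


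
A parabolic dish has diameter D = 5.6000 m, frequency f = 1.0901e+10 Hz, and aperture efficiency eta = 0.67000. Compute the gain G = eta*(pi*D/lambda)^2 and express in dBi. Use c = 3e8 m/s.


lambda = c / f = 3.0000e+08 / 1.0901e+10 = 0.02752041 m
G_linear = 0.67000 * (pi * 5.6000 / 0.02752041)^2 = 273804.6
G_dBi = 10 * log10(273804.6) = 54.37 dBi

54.37 dBi


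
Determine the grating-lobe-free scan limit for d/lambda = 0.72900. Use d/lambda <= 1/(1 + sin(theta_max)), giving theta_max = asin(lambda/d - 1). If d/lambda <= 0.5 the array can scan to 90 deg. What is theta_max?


lambda/d - 1 = 1/0.72900 - 1 = 0.3717421
theta_max = asin(0.3717421) = 21.82 deg

21.82 deg


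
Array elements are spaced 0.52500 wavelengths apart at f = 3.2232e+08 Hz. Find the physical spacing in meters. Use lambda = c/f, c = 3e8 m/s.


lambda = c / f = 3.0000e+08 / 3.2232e+08 = 0.9307520 m
d = 0.52500 * 0.9307520 = 0.4886 m

0.4886 m


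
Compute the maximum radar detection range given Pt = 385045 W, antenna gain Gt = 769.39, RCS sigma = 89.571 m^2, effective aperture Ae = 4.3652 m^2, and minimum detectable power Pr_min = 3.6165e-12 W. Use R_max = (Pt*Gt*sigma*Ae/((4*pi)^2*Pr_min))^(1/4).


R^4 = 385045*769.39*89.571*4.3652 / ((4*pi)^2 * 3.6165e-12) = 2.028250e+20
R_max = 2.028250e+20^0.25 = 119338 m

119338 m


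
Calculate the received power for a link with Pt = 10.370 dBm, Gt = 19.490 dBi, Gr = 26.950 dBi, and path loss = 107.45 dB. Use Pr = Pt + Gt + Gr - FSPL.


Pr = 10.370 + 19.490 + 26.950 - 107.45 = -50.64 dBm

-50.64 dBm


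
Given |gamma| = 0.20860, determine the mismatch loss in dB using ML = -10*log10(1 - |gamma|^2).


ML = -10 * log10(1 - 0.20860^2) = -10 * log10(0.95648604) = 0.1932 dB

0.1932 dB


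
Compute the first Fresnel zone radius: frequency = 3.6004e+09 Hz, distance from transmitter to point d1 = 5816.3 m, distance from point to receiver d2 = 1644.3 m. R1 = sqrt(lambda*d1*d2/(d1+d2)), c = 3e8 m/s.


lambda = c / f = 3.0000e+08 / 3.6004e+09 = 0.08332408 m
R1 = sqrt(0.08332408 * 5816.3 * 1644.3 / (5816.3 + 1644.3)) = 10.34 m

10.34 m


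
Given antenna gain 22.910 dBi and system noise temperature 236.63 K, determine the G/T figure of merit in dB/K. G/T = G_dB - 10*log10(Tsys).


G/T = 22.910 - 10*log10(236.63) = 22.910 - 23.74070 = -0.8307 dB/K

-0.8307 dB/K


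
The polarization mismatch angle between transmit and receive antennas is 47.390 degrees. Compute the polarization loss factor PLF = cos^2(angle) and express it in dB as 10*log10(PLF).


PLF_linear = cos^2(47.390 deg) = 0.4583350
PLF_dB = 10 * log10(0.4583350) = -3.388 dB

-3.388 dB


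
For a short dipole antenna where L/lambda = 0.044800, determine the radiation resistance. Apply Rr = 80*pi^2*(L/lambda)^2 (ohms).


Rr = 80 * pi^2 * (0.044800)^2 = 80 * 9.869604 * 2.007040e-03 = 1.585 ohm

1.585 ohm


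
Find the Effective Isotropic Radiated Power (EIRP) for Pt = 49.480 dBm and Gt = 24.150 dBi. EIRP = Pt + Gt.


EIRP = Pt + Gt = 49.480 + 24.150 = 73.63 dBm

73.63 dBm


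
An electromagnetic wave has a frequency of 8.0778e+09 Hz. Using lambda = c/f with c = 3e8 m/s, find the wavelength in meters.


lambda = c / f = 3.0000e+08 / 8.0778e+09 = 0.03714 m

0.03714 m


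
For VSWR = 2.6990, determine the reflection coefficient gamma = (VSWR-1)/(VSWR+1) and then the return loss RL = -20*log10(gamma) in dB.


gamma = (2.6990 - 1) / (2.6990 + 1) = 0.4593133
RL = -20 * log10(0.4593133) = 6.758 dB

6.758 dB


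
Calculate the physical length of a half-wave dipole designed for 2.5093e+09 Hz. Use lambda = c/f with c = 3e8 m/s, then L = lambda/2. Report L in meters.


lambda = c / f = 3.0000e+08 / 2.5093e+09 = 0.1195553 m
L = lambda / 2 = 0.1195553 / 2 = 0.05978 m

0.05978 m


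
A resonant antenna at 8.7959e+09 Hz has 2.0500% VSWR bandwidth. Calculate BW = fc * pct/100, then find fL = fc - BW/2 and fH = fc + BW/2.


BW = 8.7959e+09 * 2.0500/100 = 1.803160e+08 Hz
fL = 8.7959e+09 - 1.803160e+08/2 = 8.706e+09 Hz
fH = 8.7959e+09 + 1.803160e+08/2 = 8.886e+09 Hz

BW=1.803e+08 Hz, fL=8.706e+09 Hz, fH=8.886e+09 Hz


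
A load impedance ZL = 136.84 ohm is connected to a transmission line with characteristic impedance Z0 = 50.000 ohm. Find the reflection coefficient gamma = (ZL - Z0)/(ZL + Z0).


gamma = (136.84 - 50.000) / (136.84 + 50.000) = 0.4648

0.4648


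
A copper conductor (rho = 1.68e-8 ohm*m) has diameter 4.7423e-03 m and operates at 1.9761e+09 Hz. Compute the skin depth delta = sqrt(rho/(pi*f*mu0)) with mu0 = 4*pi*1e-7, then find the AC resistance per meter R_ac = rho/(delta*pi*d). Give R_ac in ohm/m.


delta = sqrt(1.68e-8 / (pi * 1.9761e+09 * 4*pi*1e-7)) = 1.467474e-06 m
R_ac = 1.68e-8 / (1.467474e-06 * pi * 4.7423e-03) = 0.7684 ohm/m

0.7684 ohm/m


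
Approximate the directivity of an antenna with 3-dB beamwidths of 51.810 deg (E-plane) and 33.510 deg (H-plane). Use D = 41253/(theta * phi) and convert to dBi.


D_linear = 41253 / (51.810 * 33.510) = 23.76115
D_dBi = 10 * log10(23.76115) = 13.76 dBi

13.76 dBi


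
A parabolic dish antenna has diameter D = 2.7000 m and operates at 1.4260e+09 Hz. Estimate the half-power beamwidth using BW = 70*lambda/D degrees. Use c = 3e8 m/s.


lambda = c / f = 3.0000e+08 / 1.4260e+09 = 0.2103787 m
BW = 70 * 0.2103787 / 2.7000 = 5.454 deg

5.454 deg


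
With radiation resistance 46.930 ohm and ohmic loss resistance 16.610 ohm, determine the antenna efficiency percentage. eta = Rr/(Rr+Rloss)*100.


eta = 46.930 / (46.930 + 16.610) * 100 = 73.86%

73.86%


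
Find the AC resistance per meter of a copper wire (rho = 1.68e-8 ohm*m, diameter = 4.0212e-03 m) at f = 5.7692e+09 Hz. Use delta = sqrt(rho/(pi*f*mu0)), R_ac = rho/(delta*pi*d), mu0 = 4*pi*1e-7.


delta = sqrt(1.68e-8 / (pi * 5.7692e+09 * 4*pi*1e-7)) = 8.588493e-07 m
R_ac = 1.68e-8 / (8.588493e-07 * pi * 4.0212e-03) = 1.548 ohm/m

1.548 ohm/m


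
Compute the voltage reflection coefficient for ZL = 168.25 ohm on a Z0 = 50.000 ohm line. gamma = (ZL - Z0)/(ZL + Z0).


gamma = (168.25 - 50.000) / (168.25 + 50.000) = 0.5418

0.5418


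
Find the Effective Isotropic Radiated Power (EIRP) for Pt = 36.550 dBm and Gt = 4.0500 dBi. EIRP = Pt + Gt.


EIRP = Pt + Gt = 36.550 + 4.0500 = 40.60 dBm

40.60 dBm


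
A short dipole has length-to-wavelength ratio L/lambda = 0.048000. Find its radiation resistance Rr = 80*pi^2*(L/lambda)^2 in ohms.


Rr = 80 * pi^2 * (0.048000)^2 = 80 * 9.869604 * 2.304000e-03 = 1.819 ohm

1.819 ohm


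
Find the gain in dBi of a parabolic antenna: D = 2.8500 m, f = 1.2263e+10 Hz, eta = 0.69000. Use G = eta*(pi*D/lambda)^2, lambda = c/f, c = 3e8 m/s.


lambda = c / f = 3.0000e+08 / 1.2263e+10 = 0.02446383 m
G_linear = 0.69000 * (pi * 2.8500 / 0.02446383)^2 = 92425.04
G_dBi = 10 * log10(92425.04) = 49.66 dBi

49.66 dBi


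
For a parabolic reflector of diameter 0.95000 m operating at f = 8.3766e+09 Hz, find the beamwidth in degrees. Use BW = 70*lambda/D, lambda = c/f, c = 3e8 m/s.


lambda = c / f = 3.0000e+08 / 8.3766e+09 = 0.03581405 m
BW = 70 * 0.03581405 / 0.95000 = 2.639 deg

2.639 deg


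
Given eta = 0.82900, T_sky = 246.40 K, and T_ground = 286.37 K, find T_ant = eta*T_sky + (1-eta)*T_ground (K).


T_ant = 0.82900 * 246.40 + (1 - 0.82900) * 286.37 = 253.2 K

253.2 K


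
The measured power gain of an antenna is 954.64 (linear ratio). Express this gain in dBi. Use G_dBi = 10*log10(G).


G_dBi = 10 * log10(954.64) = 29.80 dBi

29.80 dBi


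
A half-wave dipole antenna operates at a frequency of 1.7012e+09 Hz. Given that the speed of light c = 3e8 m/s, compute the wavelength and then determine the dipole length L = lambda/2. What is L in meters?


lambda = c / f = 3.0000e+08 / 1.7012e+09 = 0.1763461 m
L = lambda / 2 = 0.1763461 / 2 = 0.08817 m

0.08817 m


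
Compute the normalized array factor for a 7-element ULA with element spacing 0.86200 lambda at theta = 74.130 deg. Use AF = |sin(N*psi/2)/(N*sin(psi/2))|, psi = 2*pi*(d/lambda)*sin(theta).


psi = 2*pi*0.86200*sin(74.130 deg) = 5.209669 rad
AF = |sin(7*5.209669/2) / (7*sin(5.209669/2))| = 0.1613

0.1613


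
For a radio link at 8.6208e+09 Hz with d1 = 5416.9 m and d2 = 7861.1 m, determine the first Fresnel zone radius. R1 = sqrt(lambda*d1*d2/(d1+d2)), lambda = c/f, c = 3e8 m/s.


lambda = c / f = 3.0000e+08 / 8.6208e+09 = 0.03479955 m
R1 = sqrt(0.03479955 * 5416.9 * 7861.1 / (5416.9 + 7861.1)) = 10.56 m

10.56 m


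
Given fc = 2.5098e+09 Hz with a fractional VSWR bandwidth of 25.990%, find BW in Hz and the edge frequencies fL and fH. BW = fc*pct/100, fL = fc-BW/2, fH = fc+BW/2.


BW = 2.5098e+09 * 25.990/100 = 6.522970e+08 Hz
fL = 2.5098e+09 - 6.522970e+08/2 = 2.184e+09 Hz
fH = 2.5098e+09 + 6.522970e+08/2 = 2.836e+09 Hz

BW=6.523e+08 Hz, fL=2.184e+09 Hz, fH=2.836e+09 Hz


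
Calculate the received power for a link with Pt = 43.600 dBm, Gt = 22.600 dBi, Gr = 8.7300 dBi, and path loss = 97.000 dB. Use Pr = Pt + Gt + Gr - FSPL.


Pr = 43.600 + 22.600 + 8.7300 - 97.000 = -22.07 dBm

-22.07 dBm


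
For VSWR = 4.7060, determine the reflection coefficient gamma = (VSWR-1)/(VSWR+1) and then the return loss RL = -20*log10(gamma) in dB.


gamma = (4.7060 - 1) / (4.7060 + 1) = 0.6494918
RL = -20 * log10(0.6494918) = 3.749 dB

3.749 dB


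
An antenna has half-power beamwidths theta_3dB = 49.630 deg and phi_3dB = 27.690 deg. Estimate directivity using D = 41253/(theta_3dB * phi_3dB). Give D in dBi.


D_linear = 41253 / (49.630 * 27.690) = 30.01845
D_dBi = 10 * log10(30.01845) = 14.77 dBi

14.77 dBi


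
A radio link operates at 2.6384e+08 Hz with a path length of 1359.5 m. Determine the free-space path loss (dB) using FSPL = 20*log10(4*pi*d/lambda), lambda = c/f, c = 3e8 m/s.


lambda = c / f = 3.0000e+08 / 2.6384e+08 = 1.137053 m
FSPL = 20 * log10(4*pi*1359.5/1.137053) = 83.54 dB

83.54 dB


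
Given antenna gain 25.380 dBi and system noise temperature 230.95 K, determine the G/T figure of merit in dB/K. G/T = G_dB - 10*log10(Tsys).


G/T = 25.380 - 10*log10(230.95) = 25.380 - 23.63518 = 1.745 dB/K

1.745 dB/K


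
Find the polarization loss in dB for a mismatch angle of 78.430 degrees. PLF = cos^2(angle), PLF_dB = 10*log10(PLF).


PLF_linear = cos^2(78.430 deg) = 0.04022631
PLF_dB = 10 * log10(0.04022631) = -13.95 dB

-13.95 dB


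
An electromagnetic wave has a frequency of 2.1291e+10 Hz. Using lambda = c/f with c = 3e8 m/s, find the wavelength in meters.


lambda = c / f = 3.0000e+08 / 2.1291e+10 = 0.01409 m

0.01409 m


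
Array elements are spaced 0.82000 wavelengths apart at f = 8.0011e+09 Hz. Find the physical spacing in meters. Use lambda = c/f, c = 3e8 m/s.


lambda = c / f = 3.0000e+08 / 8.0011e+09 = 0.03749484 m
d = 0.82000 * 0.03749484 = 0.03075 m

0.03075 m


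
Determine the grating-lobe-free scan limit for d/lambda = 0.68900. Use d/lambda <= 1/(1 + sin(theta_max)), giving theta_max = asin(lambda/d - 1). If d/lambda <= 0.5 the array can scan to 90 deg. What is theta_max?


lambda/d - 1 = 1/0.68900 - 1 = 0.4513788
theta_max = asin(0.4513788) = 26.83 deg

26.83 deg


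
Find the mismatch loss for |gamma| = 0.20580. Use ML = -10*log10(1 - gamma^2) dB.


ML = -10 * log10(1 - 0.20580^2) = -10 * log10(0.95764636) = 0.1879 dB

0.1879 dB


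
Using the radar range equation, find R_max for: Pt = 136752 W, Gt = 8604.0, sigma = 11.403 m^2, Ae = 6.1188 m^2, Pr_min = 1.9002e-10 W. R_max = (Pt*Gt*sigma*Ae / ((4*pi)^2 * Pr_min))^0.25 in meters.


R^4 = 136752*8604.0*11.403*6.1188 / ((4*pi)^2 * 1.9002e-10) = 2.735901e+18
R_max = 2.735901e+18^0.25 = 40670 m

40670 m


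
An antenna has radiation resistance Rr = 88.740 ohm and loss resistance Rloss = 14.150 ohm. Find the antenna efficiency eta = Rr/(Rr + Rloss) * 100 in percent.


eta = 88.740 / (88.740 + 14.150) * 100 = 86.25%

86.25%


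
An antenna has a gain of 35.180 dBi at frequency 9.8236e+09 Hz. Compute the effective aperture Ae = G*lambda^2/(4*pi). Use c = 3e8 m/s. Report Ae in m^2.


lambda = c / f = 3.0000e+08 / 9.8236e+09 = 0.03053870 m
G_linear = 10^(35.180/10) = 3296.097
Ae = G_linear * lambda^2 / (4*pi) = 3296.097 * 0.03053870^2 / (4*pi) = 0.2446 m^2

0.2446 m^2


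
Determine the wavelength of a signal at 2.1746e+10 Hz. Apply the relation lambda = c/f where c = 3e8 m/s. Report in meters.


lambda = c / f = 3.0000e+08 / 2.1746e+10 = 0.01380 m

0.01380 m


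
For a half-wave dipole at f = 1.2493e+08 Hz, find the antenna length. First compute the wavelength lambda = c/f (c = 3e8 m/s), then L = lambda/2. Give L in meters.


lambda = c / f = 3.0000e+08 / 1.2493e+08 = 2.401345 m
L = lambda / 2 = 2.401345 / 2 = 1.201 m

1.201 m


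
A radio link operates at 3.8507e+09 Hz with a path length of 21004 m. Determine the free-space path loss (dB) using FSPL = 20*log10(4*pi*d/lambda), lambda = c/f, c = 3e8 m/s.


lambda = c / f = 3.0000e+08 / 3.8507e+09 = 0.07790791 m
FSPL = 20 * log10(4*pi*21004/0.07790791) = 130.6 dB

130.6 dB


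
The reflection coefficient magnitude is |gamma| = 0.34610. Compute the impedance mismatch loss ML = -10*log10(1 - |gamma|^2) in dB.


ML = -10 * log10(1 - 0.34610^2) = -10 * log10(0.88021479) = 0.5541 dB

0.5541 dB


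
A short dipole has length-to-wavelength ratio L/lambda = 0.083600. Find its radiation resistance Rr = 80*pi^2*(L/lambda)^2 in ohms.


Rr = 80 * pi^2 * (0.083600)^2 = 80 * 9.869604 * 6.988960e-03 = 5.518 ohm

5.518 ohm


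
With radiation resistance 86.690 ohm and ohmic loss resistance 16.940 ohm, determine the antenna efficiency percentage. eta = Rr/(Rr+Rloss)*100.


eta = 86.690 / (86.690 + 16.940) * 100 = 83.65%

83.65%


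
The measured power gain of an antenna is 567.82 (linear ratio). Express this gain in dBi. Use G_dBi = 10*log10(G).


G_dBi = 10 * log10(567.82) = 27.54 dBi

27.54 dBi


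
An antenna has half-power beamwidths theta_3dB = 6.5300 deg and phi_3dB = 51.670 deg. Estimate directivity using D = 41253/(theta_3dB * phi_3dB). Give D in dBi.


D_linear = 41253 / (6.5300 * 51.670) = 122.2655
D_dBi = 10 * log10(122.2655) = 20.87 dBi

20.87 dBi


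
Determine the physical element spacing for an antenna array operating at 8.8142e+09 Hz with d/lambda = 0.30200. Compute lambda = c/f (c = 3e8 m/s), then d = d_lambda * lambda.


lambda = c / f = 3.0000e+08 / 8.8142e+09 = 0.03403599 m
d = 0.30200 * 0.03403599 = 0.01028 m

0.01028 m


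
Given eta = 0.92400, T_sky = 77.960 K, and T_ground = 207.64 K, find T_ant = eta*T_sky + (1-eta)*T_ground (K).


T_ant = 0.92400 * 77.960 + (1 - 0.92400) * 207.64 = 87.82 K

87.82 K


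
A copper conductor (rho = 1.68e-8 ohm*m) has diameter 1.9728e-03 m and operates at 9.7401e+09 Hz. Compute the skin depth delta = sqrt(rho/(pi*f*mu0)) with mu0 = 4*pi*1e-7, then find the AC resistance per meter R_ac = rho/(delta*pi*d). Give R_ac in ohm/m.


delta = sqrt(1.68e-8 / (pi * 9.7401e+09 * 4*pi*1e-7)) = 6.609872e-07 m
R_ac = 1.68e-8 / (6.609872e-07 * pi * 1.9728e-03) = 4.101 ohm/m

4.101 ohm/m


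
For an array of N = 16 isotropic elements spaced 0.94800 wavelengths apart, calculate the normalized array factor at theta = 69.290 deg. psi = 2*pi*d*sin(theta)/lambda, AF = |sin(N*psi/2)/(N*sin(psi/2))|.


psi = 2*pi*0.94800*sin(69.290 deg) = 5.571567 rad
AF = |sin(16*5.571567/2) / (16*sin(5.571567/2))| = 0.09986

0.09986


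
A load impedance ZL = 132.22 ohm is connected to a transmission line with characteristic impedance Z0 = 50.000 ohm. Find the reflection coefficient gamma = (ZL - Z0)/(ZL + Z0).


gamma = (132.22 - 50.000) / (132.22 + 50.000) = 0.4512

0.4512


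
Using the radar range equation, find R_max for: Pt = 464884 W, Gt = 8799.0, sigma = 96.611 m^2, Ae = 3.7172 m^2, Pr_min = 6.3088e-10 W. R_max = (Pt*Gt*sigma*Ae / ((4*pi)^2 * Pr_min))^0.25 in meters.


R^4 = 464884*8799.0*96.611*3.7172 / ((4*pi)^2 * 6.3088e-10) = 1.474531e+19
R_max = 1.474531e+19^0.25 = 61967 m

61967 m


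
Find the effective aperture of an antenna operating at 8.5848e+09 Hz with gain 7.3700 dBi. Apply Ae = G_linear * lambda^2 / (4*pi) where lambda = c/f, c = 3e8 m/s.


lambda = c / f = 3.0000e+08 / 8.5848e+09 = 0.03494549 m
G_linear = 10^(7.3700/10) = 5.457579
Ae = G_linear * lambda^2 / (4*pi) = 5.457579 * 0.03494549^2 / (4*pi) = 5.304e-04 m^2

5.304e-04 m^2


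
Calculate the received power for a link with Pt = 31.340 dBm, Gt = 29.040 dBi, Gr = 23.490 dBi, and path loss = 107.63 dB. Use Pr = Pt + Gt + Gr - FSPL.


Pr = 31.340 + 29.040 + 23.490 - 107.63 = -23.76 dBm

-23.76 dBm


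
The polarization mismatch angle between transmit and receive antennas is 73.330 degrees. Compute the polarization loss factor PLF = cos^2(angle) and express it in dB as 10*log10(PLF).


PLF_linear = cos^2(73.330 deg) = 0.08228807
PLF_dB = 10 * log10(0.08228807) = -10.85 dB

-10.85 dB


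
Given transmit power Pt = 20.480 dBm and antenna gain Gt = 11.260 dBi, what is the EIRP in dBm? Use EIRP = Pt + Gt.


EIRP = Pt + Gt = 20.480 + 11.260 = 31.74 dBm

31.74 dBm


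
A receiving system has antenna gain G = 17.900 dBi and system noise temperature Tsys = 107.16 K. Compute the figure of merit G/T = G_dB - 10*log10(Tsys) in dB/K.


G/T = 17.900 - 10*log10(107.16) = 17.900 - 20.30033 = -2.400 dB/K

-2.400 dB/K


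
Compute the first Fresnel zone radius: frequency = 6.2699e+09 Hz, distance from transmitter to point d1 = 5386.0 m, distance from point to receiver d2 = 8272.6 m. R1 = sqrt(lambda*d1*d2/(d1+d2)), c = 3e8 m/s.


lambda = c / f = 3.0000e+08 / 6.2699e+09 = 0.04784765 m
R1 = sqrt(0.04784765 * 5386.0 * 8272.6 / (5386.0 + 8272.6)) = 12.49 m

12.49 m


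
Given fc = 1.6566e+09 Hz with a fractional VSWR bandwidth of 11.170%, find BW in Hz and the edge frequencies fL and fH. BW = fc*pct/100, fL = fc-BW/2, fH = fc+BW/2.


BW = 1.6566e+09 * 11.170/100 = 1.850422e+08 Hz
fL = 1.6566e+09 - 1.850422e+08/2 = 1.564e+09 Hz
fH = 1.6566e+09 + 1.850422e+08/2 = 1.749e+09 Hz

BW=1.850e+08 Hz, fL=1.564e+09 Hz, fH=1.749e+09 Hz


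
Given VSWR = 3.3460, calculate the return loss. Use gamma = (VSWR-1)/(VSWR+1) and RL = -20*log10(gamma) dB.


gamma = (3.3460 - 1) / (3.3460 + 1) = 0.5398067
RL = -20 * log10(0.5398067) = 5.355 dB

5.355 dB


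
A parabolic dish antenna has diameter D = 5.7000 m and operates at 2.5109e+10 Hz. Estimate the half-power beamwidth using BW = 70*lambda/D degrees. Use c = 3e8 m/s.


lambda = c / f = 3.0000e+08 / 2.5109e+10 = 0.01194791 m
BW = 70 * 0.01194791 / 5.7000 = 0.1467 deg

0.1467 deg


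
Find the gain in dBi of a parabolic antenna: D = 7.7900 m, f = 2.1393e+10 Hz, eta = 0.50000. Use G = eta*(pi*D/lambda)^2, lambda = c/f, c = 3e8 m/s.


lambda = c / f = 3.0000e+08 / 2.1393e+10 = 0.01402328 m
G_linear = 0.50000 * (pi * 7.7900 / 0.01402328)^2 = 1.522809e+06
G_dBi = 10 * log10(1.522809e+06) = 61.83 dBi

61.83 dBi


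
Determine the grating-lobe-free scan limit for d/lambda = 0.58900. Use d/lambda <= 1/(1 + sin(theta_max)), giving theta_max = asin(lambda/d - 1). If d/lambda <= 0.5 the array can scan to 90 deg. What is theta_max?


lambda/d - 1 = 1/0.58900 - 1 = 0.6977929
theta_max = asin(0.6977929) = 44.25 deg

44.25 deg


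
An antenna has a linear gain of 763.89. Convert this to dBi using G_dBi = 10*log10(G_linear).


G_dBi = 10 * log10(763.89) = 28.83 dBi

28.83 dBi


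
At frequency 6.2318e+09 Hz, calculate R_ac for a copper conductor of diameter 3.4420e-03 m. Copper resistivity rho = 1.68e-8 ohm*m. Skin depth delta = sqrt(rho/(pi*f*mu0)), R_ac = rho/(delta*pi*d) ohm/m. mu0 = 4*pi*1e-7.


delta = sqrt(1.68e-8 / (pi * 6.2318e+09 * 4*pi*1e-7)) = 8.263576e-07 m
R_ac = 1.68e-8 / (8.263576e-07 * pi * 3.4420e-03) = 1.880 ohm/m

1.880 ohm/m


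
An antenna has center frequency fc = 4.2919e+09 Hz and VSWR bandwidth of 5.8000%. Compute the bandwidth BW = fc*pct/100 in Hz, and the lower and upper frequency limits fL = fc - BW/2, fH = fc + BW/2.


BW = 4.2919e+09 * 5.8000/100 = 2.489302e+08 Hz
fL = 4.2919e+09 - 2.489302e+08/2 = 4.167e+09 Hz
fH = 4.2919e+09 + 2.489302e+08/2 = 4.416e+09 Hz

BW=2.489e+08 Hz, fL=4.167e+09 Hz, fH=4.416e+09 Hz


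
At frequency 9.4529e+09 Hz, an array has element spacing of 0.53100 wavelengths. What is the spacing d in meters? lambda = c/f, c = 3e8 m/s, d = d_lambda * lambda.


lambda = c / f = 3.0000e+08 / 9.4529e+09 = 0.03173629 m
d = 0.53100 * 0.03173629 = 0.01685 m

0.01685 m


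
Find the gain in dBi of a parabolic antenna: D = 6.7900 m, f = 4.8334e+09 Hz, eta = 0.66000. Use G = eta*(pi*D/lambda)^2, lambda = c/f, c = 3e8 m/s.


lambda = c / f = 3.0000e+08 / 4.8334e+09 = 0.06206811 m
G_linear = 0.66000 * (pi * 6.7900 / 0.06206811)^2 = 77955.40
G_dBi = 10 * log10(77955.40) = 48.92 dBi

48.92 dBi


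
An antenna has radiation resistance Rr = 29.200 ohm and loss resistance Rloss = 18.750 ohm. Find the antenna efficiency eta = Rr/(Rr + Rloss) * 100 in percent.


eta = 29.200 / (29.200 + 18.750) * 100 = 60.90%

60.90%


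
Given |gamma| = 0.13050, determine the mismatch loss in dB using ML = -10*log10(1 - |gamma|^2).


ML = -10 * log10(1 - 0.13050^2) = -10 * log10(0.98296975) = 0.07460 dB

0.07460 dB


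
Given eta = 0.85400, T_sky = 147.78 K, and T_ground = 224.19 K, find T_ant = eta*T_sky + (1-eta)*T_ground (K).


T_ant = 0.85400 * 147.78 + (1 - 0.85400) * 224.19 = 158.9 K

158.9 K


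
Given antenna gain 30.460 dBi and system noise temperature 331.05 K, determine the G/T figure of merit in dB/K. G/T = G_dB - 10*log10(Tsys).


G/T = 30.460 - 10*log10(331.05) = 30.460 - 25.19894 = 5.261 dB/K

5.261 dB/K


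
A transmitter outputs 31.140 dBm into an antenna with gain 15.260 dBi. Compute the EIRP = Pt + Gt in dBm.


EIRP = Pt + Gt = 31.140 + 15.260 = 46.40 dBm

46.40 dBm


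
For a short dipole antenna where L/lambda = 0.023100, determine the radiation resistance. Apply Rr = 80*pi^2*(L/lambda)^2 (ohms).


Rr = 80 * pi^2 * (0.023100)^2 = 80 * 9.869604 * 5.336100e-04 = 0.4213 ohm

0.4213 ohm


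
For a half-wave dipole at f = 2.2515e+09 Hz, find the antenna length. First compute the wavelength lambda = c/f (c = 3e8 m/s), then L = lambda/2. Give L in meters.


lambda = c / f = 3.0000e+08 / 2.2515e+09 = 0.1332445 m
L = lambda / 2 = 0.1332445 / 2 = 0.06662 m

0.06662 m


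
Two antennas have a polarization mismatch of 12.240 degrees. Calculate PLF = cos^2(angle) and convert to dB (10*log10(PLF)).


PLF_linear = cos^2(12.240 deg) = 0.9550530
PLF_dB = 10 * log10(0.9550530) = -0.1997 dB

-0.1997 dB


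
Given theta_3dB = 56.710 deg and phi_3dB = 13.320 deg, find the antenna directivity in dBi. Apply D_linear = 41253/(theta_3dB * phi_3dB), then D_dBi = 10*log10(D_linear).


D_linear = 41253 / (56.710 * 13.320) = 54.61245
D_dBi = 10 * log10(54.61245) = 17.37 dBi

17.37 dBi


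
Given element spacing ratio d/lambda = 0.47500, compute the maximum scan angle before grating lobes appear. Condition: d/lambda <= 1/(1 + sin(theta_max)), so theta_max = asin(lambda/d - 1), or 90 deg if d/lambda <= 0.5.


lambda/d - 1 = 1/0.47500 - 1 = 1.105263 >= 1
d/lambda <= 0.5, so the array can scan to endfire without grating lobes: theta_max = 90 deg

90 deg


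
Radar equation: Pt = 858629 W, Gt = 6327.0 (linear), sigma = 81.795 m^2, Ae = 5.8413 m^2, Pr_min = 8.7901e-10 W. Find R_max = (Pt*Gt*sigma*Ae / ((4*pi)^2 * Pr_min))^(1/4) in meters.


R^4 = 858629*6327.0*81.795*5.8413 / ((4*pi)^2 * 8.7901e-10) = 1.869933e+19
R_max = 1.869933e+19^0.25 = 65759 m

65759 m


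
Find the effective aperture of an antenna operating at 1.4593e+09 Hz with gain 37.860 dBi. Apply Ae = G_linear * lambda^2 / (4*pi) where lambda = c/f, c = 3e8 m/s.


lambda = c / f = 3.0000e+08 / 1.4593e+09 = 0.2055780 m
G_linear = 10^(37.860/10) = 6109.420
Ae = G_linear * lambda^2 / (4*pi) = 6109.420 * 0.2055780^2 / (4*pi) = 20.55 m^2

20.55 m^2


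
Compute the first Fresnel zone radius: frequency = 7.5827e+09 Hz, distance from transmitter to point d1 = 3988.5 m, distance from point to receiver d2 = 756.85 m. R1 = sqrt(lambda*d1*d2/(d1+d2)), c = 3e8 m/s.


lambda = c / f = 3.0000e+08 / 7.5827e+09 = 0.03956374 m
R1 = sqrt(0.03956374 * 3988.5 * 756.85 / (3988.5 + 756.85)) = 5.017 m

5.017 m


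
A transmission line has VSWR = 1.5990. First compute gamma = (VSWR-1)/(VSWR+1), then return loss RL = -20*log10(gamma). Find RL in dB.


gamma = (1.5990 - 1) / (1.5990 + 1) = 0.2304733
RL = -20 * log10(0.2304733) = 12.75 dB

12.75 dB


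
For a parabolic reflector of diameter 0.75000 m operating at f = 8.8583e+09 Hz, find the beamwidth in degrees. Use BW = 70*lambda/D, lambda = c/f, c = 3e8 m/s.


lambda = c / f = 3.0000e+08 / 8.8583e+09 = 0.03386654 m
BW = 70 * 0.03386654 / 0.75000 = 3.161 deg

3.161 deg


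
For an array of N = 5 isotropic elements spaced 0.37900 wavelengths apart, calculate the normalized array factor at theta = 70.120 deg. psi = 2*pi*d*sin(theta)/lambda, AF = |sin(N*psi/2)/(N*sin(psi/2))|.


psi = 2*pi*0.37900*sin(70.120 deg) = 2.239417 rad
AF = |sin(5*2.239417/2) / (5*sin(2.239417/2))| = 0.1405

0.1405


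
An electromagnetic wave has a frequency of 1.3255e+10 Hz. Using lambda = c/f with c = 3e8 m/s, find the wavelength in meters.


lambda = c / f = 3.0000e+08 / 1.3255e+10 = 0.02263 m

0.02263 m


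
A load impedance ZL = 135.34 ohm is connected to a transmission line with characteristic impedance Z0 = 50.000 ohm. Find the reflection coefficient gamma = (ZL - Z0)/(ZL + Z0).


gamma = (135.34 - 50.000) / (135.34 + 50.000) = 0.4605

0.4605


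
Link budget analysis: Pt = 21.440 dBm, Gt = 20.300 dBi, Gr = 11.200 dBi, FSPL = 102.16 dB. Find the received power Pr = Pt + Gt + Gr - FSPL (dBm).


Pr = 21.440 + 20.300 + 11.200 - 102.16 = -49.22 dBm

-49.22 dBm


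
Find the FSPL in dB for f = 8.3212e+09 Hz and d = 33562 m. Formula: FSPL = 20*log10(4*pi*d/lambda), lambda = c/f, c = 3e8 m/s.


lambda = c / f = 3.0000e+08 / 8.3212e+09 = 0.03605249 m
FSPL = 20 * log10(4*pi*33562/0.03605249) = 141.4 dB

141.4 dB


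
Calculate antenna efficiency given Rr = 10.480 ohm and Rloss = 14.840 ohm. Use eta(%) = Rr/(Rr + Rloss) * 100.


eta = 10.480 / (10.480 + 14.840) * 100 = 41.39%

41.39%


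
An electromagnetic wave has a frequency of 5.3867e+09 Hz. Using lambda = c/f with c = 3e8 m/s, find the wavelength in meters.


lambda = c / f = 3.0000e+08 / 5.3867e+09 = 0.05569 m

0.05569 m


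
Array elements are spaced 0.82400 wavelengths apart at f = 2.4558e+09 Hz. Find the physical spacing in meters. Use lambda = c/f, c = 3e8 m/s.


lambda = c / f = 3.0000e+08 / 2.4558e+09 = 0.1221598 m
d = 0.82400 * 0.1221598 = 0.1007 m

0.1007 m


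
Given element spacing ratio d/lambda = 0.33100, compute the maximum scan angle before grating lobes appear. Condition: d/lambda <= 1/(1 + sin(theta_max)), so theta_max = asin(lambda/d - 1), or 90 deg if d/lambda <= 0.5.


lambda/d - 1 = 1/0.33100 - 1 = 2.021148 >= 1
d/lambda <= 0.5, so the array can scan to endfire without grating lobes: theta_max = 90 deg

90 deg


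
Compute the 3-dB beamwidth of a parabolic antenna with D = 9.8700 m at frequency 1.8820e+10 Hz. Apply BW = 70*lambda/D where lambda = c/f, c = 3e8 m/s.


lambda = c / f = 3.0000e+08 / 1.8820e+10 = 0.01594049 m
BW = 70 * 0.01594049 / 9.8700 = 0.1131 deg

0.1131 deg


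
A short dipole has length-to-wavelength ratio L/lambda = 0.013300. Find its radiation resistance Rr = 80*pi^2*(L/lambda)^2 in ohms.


Rr = 80 * pi^2 * (0.013300)^2 = 80 * 9.869604 * 1.768900e-04 = 0.1397 ohm

0.1397 ohm


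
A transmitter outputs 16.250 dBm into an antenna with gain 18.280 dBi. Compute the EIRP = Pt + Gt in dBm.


EIRP = Pt + Gt = 16.250 + 18.280 = 34.53 dBm

34.53 dBm


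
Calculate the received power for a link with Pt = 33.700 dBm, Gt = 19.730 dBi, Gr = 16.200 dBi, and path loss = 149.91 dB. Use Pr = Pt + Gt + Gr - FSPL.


Pr = 33.700 + 19.730 + 16.200 - 149.91 = -80.28 dBm

-80.28 dBm


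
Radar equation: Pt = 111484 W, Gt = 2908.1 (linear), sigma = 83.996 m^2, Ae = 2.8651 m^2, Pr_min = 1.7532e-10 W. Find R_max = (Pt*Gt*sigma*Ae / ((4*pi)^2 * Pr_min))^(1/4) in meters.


R^4 = 111484*2908.1*83.996*2.8651 / ((4*pi)^2 * 1.7532e-10) = 2.818182e+18
R_max = 2.818182e+18^0.25 = 40972 m

40972 m


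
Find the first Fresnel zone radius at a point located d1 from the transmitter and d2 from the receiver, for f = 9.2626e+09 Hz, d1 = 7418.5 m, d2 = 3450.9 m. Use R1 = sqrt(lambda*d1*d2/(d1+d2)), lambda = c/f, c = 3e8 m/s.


lambda = c / f = 3.0000e+08 / 9.2626e+09 = 0.03238831 m
R1 = sqrt(0.03238831 * 7418.5 * 3450.9 / (7418.5 + 3450.9)) = 8.734 m

8.734 m


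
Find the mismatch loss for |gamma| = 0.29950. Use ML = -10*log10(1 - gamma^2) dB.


ML = -10 * log10(1 - 0.29950^2) = -10 * log10(0.91029975) = 0.4082 dB

0.4082 dB


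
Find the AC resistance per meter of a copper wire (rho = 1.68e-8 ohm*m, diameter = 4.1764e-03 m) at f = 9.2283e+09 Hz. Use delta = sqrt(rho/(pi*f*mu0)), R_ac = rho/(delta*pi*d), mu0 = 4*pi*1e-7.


delta = sqrt(1.68e-8 / (pi * 9.2283e+09 * 4*pi*1e-7)) = 6.790690e-07 m
R_ac = 1.68e-8 / (6.790690e-07 * pi * 4.1764e-03) = 1.886 ohm/m

1.886 ohm/m


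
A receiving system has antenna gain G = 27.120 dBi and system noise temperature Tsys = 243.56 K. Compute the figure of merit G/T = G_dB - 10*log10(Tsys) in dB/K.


G/T = 27.120 - 10*log10(243.56) = 27.120 - 23.86606 = 3.254 dB/K

3.254 dB/K


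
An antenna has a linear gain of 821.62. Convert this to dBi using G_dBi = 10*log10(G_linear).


G_dBi = 10 * log10(821.62) = 29.15 dBi

29.15 dBi


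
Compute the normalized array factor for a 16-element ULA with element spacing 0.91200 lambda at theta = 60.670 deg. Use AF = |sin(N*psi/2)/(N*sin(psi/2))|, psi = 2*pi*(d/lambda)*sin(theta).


psi = 2*pi*0.91200*sin(60.670 deg) = 4.995719 rad
AF = |sin(16*4.995719/2) / (16*sin(4.995719/2))| = 0.07992

0.07992


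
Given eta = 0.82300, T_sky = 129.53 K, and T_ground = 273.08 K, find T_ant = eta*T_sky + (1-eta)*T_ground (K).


T_ant = 0.82300 * 129.53 + (1 - 0.82300) * 273.08 = 154.9 K

154.9 K


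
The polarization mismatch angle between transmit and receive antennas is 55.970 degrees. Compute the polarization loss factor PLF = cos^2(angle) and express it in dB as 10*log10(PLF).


PLF_linear = cos^2(55.970 deg) = 0.3131823
PLF_dB = 10 * log10(0.3131823) = -5.042 dB

-5.042 dB


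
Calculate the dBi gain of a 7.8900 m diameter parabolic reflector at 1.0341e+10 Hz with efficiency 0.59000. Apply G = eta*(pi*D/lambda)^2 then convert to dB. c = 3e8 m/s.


lambda = c / f = 3.0000e+08 / 1.0341e+10 = 0.02901073 m
G_linear = 0.59000 * (pi * 7.8900 / 0.02901073)^2 = 430713.5
G_dBi = 10 * log10(430713.5) = 56.34 dBi

56.34 dBi


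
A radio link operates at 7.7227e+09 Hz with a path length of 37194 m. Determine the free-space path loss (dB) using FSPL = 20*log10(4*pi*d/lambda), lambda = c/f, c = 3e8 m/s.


lambda = c / f = 3.0000e+08 / 7.7227e+09 = 0.03884652 m
FSPL = 20 * log10(4*pi*37194/0.03884652) = 141.6 dB

141.6 dB


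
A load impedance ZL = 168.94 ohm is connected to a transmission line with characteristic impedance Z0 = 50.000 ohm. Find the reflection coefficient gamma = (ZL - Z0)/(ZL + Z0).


gamma = (168.94 - 50.000) / (168.94 + 50.000) = 0.5433

0.5433


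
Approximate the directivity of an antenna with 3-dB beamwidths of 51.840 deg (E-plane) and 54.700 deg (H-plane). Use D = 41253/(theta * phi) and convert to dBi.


D_linear = 41253 / (51.840 * 54.700) = 14.54800
D_dBi = 10 * log10(14.54800) = 11.63 dBi

11.63 dBi


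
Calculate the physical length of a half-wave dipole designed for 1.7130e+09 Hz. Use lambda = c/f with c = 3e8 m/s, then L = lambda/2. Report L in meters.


lambda = c / f = 3.0000e+08 / 1.7130e+09 = 0.1751313 m
L = lambda / 2 = 0.1751313 / 2 = 0.08757 m

0.08757 m


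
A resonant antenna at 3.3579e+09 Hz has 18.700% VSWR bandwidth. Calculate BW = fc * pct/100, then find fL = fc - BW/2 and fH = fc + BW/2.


BW = 3.3579e+09 * 18.700/100 = 6.279273e+08 Hz
fL = 3.3579e+09 - 6.279273e+08/2 = 3.044e+09 Hz
fH = 3.3579e+09 + 6.279273e+08/2 = 3.672e+09 Hz

BW=6.279e+08 Hz, fL=3.044e+09 Hz, fH=3.672e+09 Hz


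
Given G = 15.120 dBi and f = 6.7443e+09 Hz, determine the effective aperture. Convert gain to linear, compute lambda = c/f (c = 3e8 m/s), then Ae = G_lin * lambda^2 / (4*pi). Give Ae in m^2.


lambda = c / f = 3.0000e+08 / 6.7443e+09 = 0.04448201 m
G_linear = 10^(15.120/10) = 32.50873
Ae = G_linear * lambda^2 / (4*pi) = 32.50873 * 0.04448201^2 / (4*pi) = 5.119e-03 m^2

5.119e-03 m^2


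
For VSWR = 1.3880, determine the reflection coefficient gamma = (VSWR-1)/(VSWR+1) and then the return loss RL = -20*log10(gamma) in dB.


gamma = (1.3880 - 1) / (1.3880 + 1) = 0.1624791
RL = -20 * log10(0.1624791) = 15.78 dB

15.78 dB


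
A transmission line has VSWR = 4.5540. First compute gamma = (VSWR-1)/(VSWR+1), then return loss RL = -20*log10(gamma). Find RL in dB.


gamma = (4.5540 - 1) / (4.5540 + 1) = 0.6398992
RL = -20 * log10(0.6398992) = 3.878 dB

3.878 dB


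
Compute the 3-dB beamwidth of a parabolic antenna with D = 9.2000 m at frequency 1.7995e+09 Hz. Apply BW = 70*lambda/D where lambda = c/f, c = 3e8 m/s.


lambda = c / f = 3.0000e+08 / 1.7995e+09 = 0.1667130 m
BW = 70 * 0.1667130 / 9.2000 = 1.268 deg

1.268 deg


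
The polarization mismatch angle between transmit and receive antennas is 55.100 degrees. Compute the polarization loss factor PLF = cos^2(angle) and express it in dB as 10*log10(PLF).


PLF_linear = cos^2(55.100 deg) = 0.3273509
PLF_dB = 10 * log10(0.3273509) = -4.850 dB

-4.850 dB


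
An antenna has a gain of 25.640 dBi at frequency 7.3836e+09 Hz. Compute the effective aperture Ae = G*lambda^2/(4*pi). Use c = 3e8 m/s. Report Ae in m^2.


lambda = c / f = 3.0000e+08 / 7.3836e+09 = 0.04063059 m
G_linear = 10^(25.640/10) = 366.4376
Ae = G_linear * lambda^2 / (4*pi) = 366.4376 * 0.04063059^2 / (4*pi) = 0.04814 m^2

0.04814 m^2
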